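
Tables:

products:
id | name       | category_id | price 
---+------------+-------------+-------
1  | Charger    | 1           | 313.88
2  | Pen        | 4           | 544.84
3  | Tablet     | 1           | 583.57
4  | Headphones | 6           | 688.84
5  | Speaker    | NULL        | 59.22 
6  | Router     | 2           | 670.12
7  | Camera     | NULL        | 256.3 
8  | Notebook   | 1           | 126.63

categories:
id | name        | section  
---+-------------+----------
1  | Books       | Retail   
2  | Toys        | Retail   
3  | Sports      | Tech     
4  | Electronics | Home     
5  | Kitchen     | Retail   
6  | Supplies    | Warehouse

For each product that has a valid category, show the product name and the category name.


INNER JOIN keeps only products rows whose category_id matches an id in categories. Walk through each product:
  - product 1 (Charger): category_id=1 -> matches Books
  - product 2 (Pen): category_id=4 -> matches Electronics
  - product 3 (Tablet): category_id=1 -> matches Books
  - product 4 (Headphones): category_id=6 -> matches Supplies
  - product 5 (Speaker): category_id=NULL, no match -> dropped
  - product 6 (Router): category_id=2 -> matches Toys
  - product 7 (Camera): category_id=NULL, no match -> dropped
  - product 8 (Notebook): category_id=1 -> matches Books
So 2 of 8 rows are dropped.

SQL:
SELECT a.name, b.name AS category
FROM products a
INNER JOIN categories b ON a.category_id = b.id

Result:
name       | category   
-----------+------------
Charger    | Books      
Pen        | Electronics
Tablet     | Books      
Headphones | Supplies   
Router     | Toys       
Notebook   | Books      


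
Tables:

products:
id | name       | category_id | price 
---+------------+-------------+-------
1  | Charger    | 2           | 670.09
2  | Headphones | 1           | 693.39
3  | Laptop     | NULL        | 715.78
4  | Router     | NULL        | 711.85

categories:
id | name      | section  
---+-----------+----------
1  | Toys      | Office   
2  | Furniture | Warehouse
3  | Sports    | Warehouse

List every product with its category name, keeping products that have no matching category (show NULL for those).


LEFT JOIN keeps every row from products (the left table); where category_id has no match in categories, the category columns become NULL. Walk through each product:
  - product 1 (Charger): category_id=2 -> matches Furniture
  - product 2 (Headphones): category_id=1 -> matches Toys
  - product 3 (Laptop): category_id=NULL, no match -> kept with NULL
  - product 4 (Router): category_id=NULL, no match -> kept with NULL
All 4 rows appear; 2 have NULL category.

SQL:
SELECT a.name, b.name AS category
FROM products a
LEFT JOIN categories b ON a.category_id = b.id

Result:
name       | category 
-----------+----------
Charger    | Furniture
Headphones | Toys     
Laptop     | NULL     
Router     | NULL     


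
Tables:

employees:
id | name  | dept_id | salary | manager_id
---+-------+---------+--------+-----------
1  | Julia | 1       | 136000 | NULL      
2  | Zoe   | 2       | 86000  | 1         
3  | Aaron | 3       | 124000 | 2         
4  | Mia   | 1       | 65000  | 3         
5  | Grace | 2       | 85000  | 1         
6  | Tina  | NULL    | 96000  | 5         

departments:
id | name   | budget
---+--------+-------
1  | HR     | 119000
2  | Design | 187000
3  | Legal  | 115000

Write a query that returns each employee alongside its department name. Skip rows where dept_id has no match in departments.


INNER JOIN keeps only employees rows whose dept_id matches an id in departments. Walk through each employee:
  - employee 1 (Julia): dept_id=1 -> matches HR
  - employee 2 (Zoe): dept_id=2 -> matches Design
  - employee 3 (Aaron): dept_id=3 -> matches Legal
  - employee 4 (Mia): dept_id=1 -> matches HR
  - employee 5 (Grace): dept_id=2 -> matches Design
  - employee 6 (Tina): dept_id=NULL, no match -> dropped
So 1 of 6 rows is dropped.

SQL:
SELECT a.name, b.name AS department
FROM employees a
INNER JOIN departments b ON a.dept_id = b.id

Result:
name  | department
------+-----------
Julia | HR        
Zoe   | Design    
Aaron | Legal     
Mia   | HR        
Grace | Design    


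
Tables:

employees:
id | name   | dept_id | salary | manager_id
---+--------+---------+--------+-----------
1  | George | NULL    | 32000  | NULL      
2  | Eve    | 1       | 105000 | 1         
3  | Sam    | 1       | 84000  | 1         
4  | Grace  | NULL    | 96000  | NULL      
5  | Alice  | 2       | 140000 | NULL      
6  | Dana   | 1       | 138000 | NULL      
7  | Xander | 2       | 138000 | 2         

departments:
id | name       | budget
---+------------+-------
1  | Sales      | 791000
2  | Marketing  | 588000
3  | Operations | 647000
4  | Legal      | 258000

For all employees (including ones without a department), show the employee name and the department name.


LEFT JOIN keeps every row from employees (the left table); where dept_id has no match in departments, the department columns become NULL. Walk through each employee:
  - employee 1 (George): dept_id=NULL, no match -> kept with NULL
  - employee 2 (Eve): dept_id=1 -> matches Sales
  - employee 3 (Sam): dept_id=1 -> matches Sales
  - employee 4 (Grace): dept_id=NULL, no match -> kept with NULL
  - employee 5 (Alice): dept_id=2 -> matches Marketing
  - employee 6 (Dana): dept_id=1 -> matches Sales
  - employee 7 (Xander): dept_id=2 -> matches Marketing
All 7 rows appear; 2 have NULL department.

SQL:
SELECT a.name, b.name AS department
FROM employees a
LEFT JOIN departments b ON a.dept_id = b.id

Result:
name   | department
-------+-----------
George | NULL      
Eve    | Sales     
Sam    | Sales     
Grace  | NULL      
Alice  | Marketing 
Dana   | Sales     
Xander | Marketing 


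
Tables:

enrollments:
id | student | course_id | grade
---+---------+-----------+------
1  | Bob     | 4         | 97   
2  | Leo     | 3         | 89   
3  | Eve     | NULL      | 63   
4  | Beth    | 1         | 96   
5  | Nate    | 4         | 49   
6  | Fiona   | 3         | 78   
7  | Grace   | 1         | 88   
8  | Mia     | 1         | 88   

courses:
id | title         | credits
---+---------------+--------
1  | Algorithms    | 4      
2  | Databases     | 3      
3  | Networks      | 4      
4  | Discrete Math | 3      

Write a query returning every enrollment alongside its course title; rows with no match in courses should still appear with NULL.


LEFT JOIN keeps every row from enrollments (the left table); where course_id has no match in courses, the course columns become NULL. Walk through each enrollment:
  - enrollment 1 (Bob): course_id=4 -> matches Discrete Math
  - enrollment 2 (Leo): course_id=3 -> matches Networks
  - enrollment 3 (Eve): course_id=NULL, no match -> kept with NULL
  - enrollment 4 (Beth): course_id=1 -> matches Algorithms
  - enrollment 5 (Nate): course_id=4 -> matches Discrete Math
  - enrollment 6 (Fiona): course_id=3 -> matches Networks
  - enrollment 7 (Grace): course_id=1 -> matches Algorithms
  - enrollment 8 (Mia): course_id=1 -> matches Algorithms
All 8 rows appear; 1 has NULL course.

SQL:
SELECT a.student, b.title AS course
FROM enrollments a
LEFT JOIN courses b ON a.course_id = b.id

Result:
student | course       
--------+--------------
Bob     | Discrete Math
Leo     | Networks     
Eve     | NULL         
Beth    | Algorithms   
Nate    | Discrete Math
Fiona   | Networks     
Grace   | Algorithms   
Mia     | Algorithms   


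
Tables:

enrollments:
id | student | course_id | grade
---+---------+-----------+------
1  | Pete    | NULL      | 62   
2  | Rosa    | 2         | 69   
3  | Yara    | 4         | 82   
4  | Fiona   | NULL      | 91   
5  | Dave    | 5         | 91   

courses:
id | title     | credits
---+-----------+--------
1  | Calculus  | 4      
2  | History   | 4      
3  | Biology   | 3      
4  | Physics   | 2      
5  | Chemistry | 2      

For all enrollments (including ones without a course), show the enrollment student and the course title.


LEFT JOIN keeps every row from enrollments (the left table); where course_id has no match in courses, the course columns become NULL. Walk through each enrollment:
  - enrollment 1 (Pete): course_id=NULL, no match -> kept with NULL
  - enrollment 2 (Rosa): course_id=2 -> matches History
  - enrollment 3 (Yara): course_id=4 -> matches Physics
  - enrollment 4 (Fiona): course_id=NULL, no match -> kept with NULL
  - enrollment 5 (Dave): course_id=5 -> matches Chemistry
All 5 rows appear; 2 have NULL course.

SQL:
SELECT a.student, b.title AS course
FROM enrollments a
LEFT JOIN courses b ON a.course_id = b.id

Result:
student | course   
--------+----------
Pete    | NULL     
Rosa    | History  
Yara    | Physics  
Fiona   | NULL     
Dave    | Chemistry


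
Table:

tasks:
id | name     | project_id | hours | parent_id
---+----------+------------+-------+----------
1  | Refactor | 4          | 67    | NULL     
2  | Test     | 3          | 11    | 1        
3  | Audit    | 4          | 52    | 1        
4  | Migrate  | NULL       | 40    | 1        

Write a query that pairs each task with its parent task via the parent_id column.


This is a self-join: tasks is joined to a second copy of itself, matching each row's parent_id to another row's id. Use LEFT JOIN so rows with parent_id=NULL are kept.
  - task 1 (Refactor): parent_id=NULL -> NULL
  - task 2 (Test): parent_id=1 -> Refactor
  - task 3 (Audit): parent_id=1 -> Refactor
  - task 4 (Migrate): parent_id=1 -> Refactor

SQL:
SELECT a.name AS item, b.name AS parent
FROM tasks a
LEFT JOIN tasks b ON a.parent_id = b.id

Result:
item     | parent  
---------+---------
Refactor | NULL    
Test     | Refactor
Audit    | Refactor
Migrate  | Refactor


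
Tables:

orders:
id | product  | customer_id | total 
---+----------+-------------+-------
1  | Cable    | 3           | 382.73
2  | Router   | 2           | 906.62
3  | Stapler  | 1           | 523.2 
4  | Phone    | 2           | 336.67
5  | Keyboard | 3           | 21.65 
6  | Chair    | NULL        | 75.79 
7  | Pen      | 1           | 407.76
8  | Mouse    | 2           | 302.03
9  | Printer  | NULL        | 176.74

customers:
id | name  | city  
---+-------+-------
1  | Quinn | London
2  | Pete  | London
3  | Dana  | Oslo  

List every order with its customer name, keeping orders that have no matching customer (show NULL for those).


LEFT JOIN keeps every row from orders (the left table); where customer_id has no match in customers, the customer columns become NULL. Walk through each order:
  - order 1 (Cable): customer_id=3 -> matches Dana
  - order 2 (Router): customer_id=2 -> matches Pete
  - order 3 (Stapler): customer_id=1 -> matches Quinn
  - order 4 (Phone): customer_id=2 -> matches Pete
  - order 5 (Keyboard): customer_id=3 -> matches Dana
  - order 6 (Chair): customer_id=NULL, no match -> kept with NULL
  - order 7 (Pen): customer_id=1 -> matches Quinn
  - order 8 (Mouse): customer_id=2 -> matches Pete
  - order 9 (Printer): customer_id=NULL, no match -> kept with NULL
All 9 rows appear; 2 have NULL customer.

SQL:
SELECT a.product, b.name AS customer
FROM orders a
LEFT JOIN customers b ON a.customer_id = b.id

Result:
product  | customer
---------+---------
Cable    | Dana    
Router   | Pete    
Stapler  | Quinn   
Phone    | Pete    
Keyboard | Dana    
Chair    | NULL    
Pen      | Quinn   
Mouse    | Pete    
Printer  | NULL    


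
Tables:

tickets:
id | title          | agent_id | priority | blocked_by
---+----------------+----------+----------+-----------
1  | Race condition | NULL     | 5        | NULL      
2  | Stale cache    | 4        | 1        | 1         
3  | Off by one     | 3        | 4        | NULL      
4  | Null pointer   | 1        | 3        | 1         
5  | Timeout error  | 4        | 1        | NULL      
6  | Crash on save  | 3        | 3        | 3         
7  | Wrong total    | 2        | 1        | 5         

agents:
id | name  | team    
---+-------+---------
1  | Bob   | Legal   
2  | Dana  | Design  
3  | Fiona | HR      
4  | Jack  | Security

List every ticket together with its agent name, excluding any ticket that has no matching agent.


INNER JOIN keeps only tickets rows whose agent_id matches an id in agents. Walk through each ticket:
  - ticket 1 (Race condition): agent_id=NULL, no match -> dropped
  - ticket 2 (Stale cache): agent_id=4 -> matches Jack
  - ticket 3 (Off by one): agent_id=3 -> matches Fiona
  - ticket 4 (Null pointer): agent_id=1 -> matches Bob
  - ticket 5 (Timeout error): agent_id=4 -> matches Jack
  - ticket 6 (Crash on save): agent_id=3 -> matches Fiona
  - ticket 7 (Wrong total): agent_id=2 -> matches Dana
So 1 of 7 rows is dropped.

SQL:
SELECT a.title, b.name AS agent
FROM tickets a
INNER JOIN agents b ON a.agent_id = b.id

Result:
title         | agent
--------------+------
Stale cache   | Jack 
Off by one    | Fiona
Null pointer  | Bob  
Timeout error | Jack 
Crash on save | Fiona
Wrong total   | Dana 


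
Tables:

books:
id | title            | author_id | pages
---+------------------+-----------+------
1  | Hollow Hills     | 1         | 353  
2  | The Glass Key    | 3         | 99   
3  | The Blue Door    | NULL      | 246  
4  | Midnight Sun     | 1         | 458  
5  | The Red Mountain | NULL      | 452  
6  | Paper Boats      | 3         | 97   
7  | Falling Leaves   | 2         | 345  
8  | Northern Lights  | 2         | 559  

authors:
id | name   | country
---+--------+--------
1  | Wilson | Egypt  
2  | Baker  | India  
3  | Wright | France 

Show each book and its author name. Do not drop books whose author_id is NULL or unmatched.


LEFT JOIN keeps every row from books (the left table); where author_id has no match in authors, the author columns become NULL. Walk through each book:
  - book 1 (Hollow Hills): author_id=1 -> matches Wilson
  - book 2 (The Glass Key): author_id=3 -> matches Wright
  - book 3 (The Blue Door): author_id=NULL, no match -> kept with NULL
  - book 4 (Midnight Sun): author_id=1 -> matches Wilson
  - book 5 (The Red Mountain): author_id=NULL, no match -> kept with NULL
  - book 6 (Paper Boats): author_id=3 -> matches Wright
  - book 7 (Falling Leaves): author_id=2 -> matches Baker
  - book 8 (Northern Lights): author_id=2 -> matches Baker
All 8 rows appear; 2 have NULL author.

SQL:
SELECT a.title, b.name AS author
FROM books a
LEFT JOIN authors b ON a.author_id = b.id

Result:
title            | author
-----------------+-------
Hollow Hills     | Wilson
The Glass Key    | Wright
The Blue Door    | NULL  
Midnight Sun     | Wilson
The Red Mountain | NULL  
Paper Boats      | Wright
Falling Leaves   | Baker 
Northern Lights  | Baker 


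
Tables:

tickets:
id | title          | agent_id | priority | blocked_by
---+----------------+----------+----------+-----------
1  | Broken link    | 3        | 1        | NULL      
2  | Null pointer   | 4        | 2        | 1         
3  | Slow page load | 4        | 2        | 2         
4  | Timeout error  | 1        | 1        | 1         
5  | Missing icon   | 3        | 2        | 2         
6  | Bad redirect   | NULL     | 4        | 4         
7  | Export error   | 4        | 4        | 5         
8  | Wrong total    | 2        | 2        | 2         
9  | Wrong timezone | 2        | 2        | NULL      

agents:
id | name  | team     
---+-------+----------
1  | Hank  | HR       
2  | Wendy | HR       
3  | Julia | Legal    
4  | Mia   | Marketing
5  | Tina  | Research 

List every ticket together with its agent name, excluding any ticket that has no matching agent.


INNER JOIN keeps only tickets rows whose agent_id matches an id in agents. Walk through each ticket:
  - ticket 1 (Broken link): agent_id=3 -> matches Julia
  - ticket 2 (Null pointer): agent_id=4 -> matches Mia
  - ticket 3 (Slow page load): agent_id=4 -> matches Mia
  - ticket 4 (Timeout error): agent_id=1 -> matches Hank
  - ticket 5 (Missing icon): agent_id=3 -> matches Julia
  - ticket 6 (Bad redirect): agent_id=NULL, no match -> dropped
  - ticket 7 (Export error): agent_id=4 -> matches Mia
  - ticket 8 (Wrong total): agent_id=2 -> matches Wendy
  - ticket 9 (Wrong timezone): agent_id=2 -> matches Wendy
So 1 of 9 rows is dropped.

SQL:
SELECT a.title, b.name AS agent
FROM tickets a
INNER JOIN agents b ON a.agent_id = b.id

Result:
title          | agent
---------------+------
Broken link    | Julia
Null pointer   | Mia  
Slow page load | Mia  
Timeout error  | Hank 
Missing icon   | Julia
Export error   | Mia  
Wrong total    | Wendy
Wrong timezone | Wendy


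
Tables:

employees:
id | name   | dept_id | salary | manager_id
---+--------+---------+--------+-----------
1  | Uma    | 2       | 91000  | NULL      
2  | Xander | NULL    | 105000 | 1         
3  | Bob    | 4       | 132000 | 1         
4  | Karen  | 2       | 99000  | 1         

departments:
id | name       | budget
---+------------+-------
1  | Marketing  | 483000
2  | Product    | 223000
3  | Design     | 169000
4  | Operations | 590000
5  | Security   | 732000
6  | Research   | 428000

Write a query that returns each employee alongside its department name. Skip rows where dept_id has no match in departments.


INNER JOIN keeps only employees rows whose dept_id matches an id in departments. Walk through each employee:
  - employee 1 (Uma): dept_id=2 -> matches Product
  - employee 2 (Xander): dept_id=NULL, no match -> dropped
  - employee 3 (Bob): dept_id=4 -> matches Operations
  - employee 4 (Karen): dept_id=2 -> matches Product
So 1 of 4 rows is dropped.

SQL:
SELECT a.name, b.name AS department
FROM employees a
INNER JOIN departments b ON a.dept_id = b.id

Result:
name  | department
------+-----------
Uma   | Product   
Bob   | Operations
Karen | Product   


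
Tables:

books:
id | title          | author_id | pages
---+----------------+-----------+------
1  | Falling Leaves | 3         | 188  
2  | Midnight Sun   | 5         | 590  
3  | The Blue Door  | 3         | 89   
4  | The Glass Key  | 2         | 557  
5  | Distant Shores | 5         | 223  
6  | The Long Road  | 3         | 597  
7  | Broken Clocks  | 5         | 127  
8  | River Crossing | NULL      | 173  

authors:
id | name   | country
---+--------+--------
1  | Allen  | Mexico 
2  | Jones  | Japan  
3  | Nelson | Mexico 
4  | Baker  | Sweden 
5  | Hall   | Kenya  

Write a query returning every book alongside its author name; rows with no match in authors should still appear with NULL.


LEFT JOIN keeps every row from books (the left table); where author_id has no match in authors, the author columns become NULL. Walk through each book:
  - book 1 (Falling Leaves): author_id=3 -> matches Nelson
  - book 2 (Midnight Sun): author_id=5 -> matches Hall
  - book 3 (The Blue Door): author_id=3 -> matches Nelson
  - book 4 (The Glass Key): author_id=2 -> matches Jones
  - book 5 (Distant Shores): author_id=5 -> matches Hall
  - book 6 (The Long Road): author_id=3 -> matches Nelson
  - book 7 (Broken Clocks): author_id=5 -> matches Hall
  - book 8 (River Crossing): author_id=NULL, no match -> kept with NULL
All 8 rows appear; 1 has NULL author.

SQL:
SELECT a.title, b.name AS author
FROM books a
LEFT JOIN authors b ON a.author_id = b.id

Result:
title          | author
---------------+-------
Falling Leaves | Nelson
Midnight Sun   | Hall  
The Blue Door  | Nelson
The Glass Key  | Jones 
Distant Shores | Hall  
The Long Road  | Nelson
Broken Clocks  | Hall  
River Crossing | NULL  


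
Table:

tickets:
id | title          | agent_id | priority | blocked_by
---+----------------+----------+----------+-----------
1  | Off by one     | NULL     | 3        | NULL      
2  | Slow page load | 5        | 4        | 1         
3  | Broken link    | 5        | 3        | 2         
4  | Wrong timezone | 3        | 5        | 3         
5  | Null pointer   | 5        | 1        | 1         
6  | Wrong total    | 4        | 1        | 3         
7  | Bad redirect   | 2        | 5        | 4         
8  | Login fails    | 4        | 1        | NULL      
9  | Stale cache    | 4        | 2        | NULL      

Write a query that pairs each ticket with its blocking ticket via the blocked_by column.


This is a self-join: tickets is joined to a second copy of itself, matching each row's blocked_by to another row's id. Use LEFT JOIN so rows with blocked_by=NULL are kept.
  - ticket 1 (Off by one): blocked_by=NULL -> NULL
  - ticket 2 (Slow page load): blocked_by=1 -> Off by one
  - ticket 3 (Broken link): blocked_by=2 -> Slow page load
  - ticket 4 (Wrong timezone): blocked_by=3 -> Broken link
  - ticket 5 (Null pointer): blocked_by=1 -> Off by one
  - ticket 6 (Wrong total): blocked_by=3 -> Broken link
  - ticket 7 (Bad redirect): blocked_by=4 -> Wrong timezone
  - ticket 8 (Login fails): blocked_by=NULL -> NULL
  - ticket 9 (Stale cache): blocked_by=NULL -> NULL

SQL:
SELECT a.title AS item, b.title AS blocked_by
FROM tickets a
LEFT JOIN tickets b ON a.blocked_by = b.id

Result:
item           | blocked_by    
---------------+---------------
Off by one     | NULL          
Slow page load | Off by one    
Broken link    | Slow page load
Wrong timezone | Broken link   
Null pointer   | Off by one    
Wrong total    | Broken link   
Bad redirect   | Wrong timezone
Login fails    | NULL          
Stale cache    | NULL          


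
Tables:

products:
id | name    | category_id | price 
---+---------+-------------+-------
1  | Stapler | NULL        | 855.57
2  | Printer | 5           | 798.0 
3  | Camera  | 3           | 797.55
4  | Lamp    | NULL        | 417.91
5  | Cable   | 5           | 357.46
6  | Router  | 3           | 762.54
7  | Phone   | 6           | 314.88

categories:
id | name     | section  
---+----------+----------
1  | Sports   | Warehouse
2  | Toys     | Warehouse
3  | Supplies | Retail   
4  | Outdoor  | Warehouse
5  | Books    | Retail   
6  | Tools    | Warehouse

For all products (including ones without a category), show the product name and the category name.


LEFT JOIN keeps every row from products (the left table); where category_id has no match in categories, the category columns become NULL. Walk through each product:
  - product 1 (Stapler): category_id=NULL, no match -> kept with NULL
  - product 2 (Printer): category_id=5 -> matches Books
  - product 3 (Camera): category_id=3 -> matches Supplies
  - product 4 (Lamp): category_id=NULL, no match -> kept with NULL
  - product 5 (Cable): category_id=5 -> matches Books
  - product 6 (Router): category_id=3 -> matches Supplies
  - product 7 (Phone): category_id=6 -> matches Tools
All 7 rows appear; 2 have NULL category.

SQL:
SELECT a.name, b.name AS category
FROM products a
LEFT JOIN categories b ON a.category_id = b.id

Result:
name    | category
--------+---------
Stapler | NULL    
Printer | Books   
Camera  | Supplies
Lamp    | NULL    
Cable   | Books   
Router  | Supplies
Phone   | Tools   


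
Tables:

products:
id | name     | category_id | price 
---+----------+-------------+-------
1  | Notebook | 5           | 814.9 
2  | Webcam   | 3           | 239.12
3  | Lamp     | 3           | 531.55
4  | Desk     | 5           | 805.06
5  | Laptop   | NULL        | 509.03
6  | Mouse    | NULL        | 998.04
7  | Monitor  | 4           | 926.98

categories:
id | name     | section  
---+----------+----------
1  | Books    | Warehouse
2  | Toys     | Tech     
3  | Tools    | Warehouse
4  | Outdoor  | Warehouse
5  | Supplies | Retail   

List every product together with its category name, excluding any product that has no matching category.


INNER JOIN keeps only products rows whose category_id matches an id in categories. Walk through each product:
  - product 1 (Notebook): category_id=5 -> matches Supplies
  - product 2 (Webcam): category_id=3 -> matches Tools
  - product 3 (Lamp): category_id=3 -> matches Tools
  - product 4 (Desk): category_id=5 -> matches Supplies
  - product 5 (Laptop): category_id=NULL, no match -> dropped
  - product 6 (Mouse): category_id=NULL, no match -> dropped
  - product 7 (Monitor): category_id=4 -> matches Outdoor
So 2 of 7 rows are dropped.

SQL:
SELECT a.name, b.name AS category
FROM products a
INNER JOIN categories b ON a.category_id = b.id

Result:
name     | category
---------+---------
Notebook | Supplies
Webcam   | Tools   
Lamp     | Tools   
Desk     | Supplies
Monitor  | Outdoor 


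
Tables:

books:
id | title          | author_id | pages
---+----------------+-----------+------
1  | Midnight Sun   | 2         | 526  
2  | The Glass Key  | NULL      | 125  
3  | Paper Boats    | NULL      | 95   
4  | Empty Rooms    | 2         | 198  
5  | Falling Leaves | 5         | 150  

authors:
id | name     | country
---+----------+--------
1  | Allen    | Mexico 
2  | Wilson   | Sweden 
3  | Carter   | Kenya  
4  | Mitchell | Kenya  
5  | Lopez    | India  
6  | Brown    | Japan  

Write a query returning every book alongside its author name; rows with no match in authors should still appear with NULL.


LEFT JOIN keeps every row from books (the left table); where author_id has no match in authors, the author columns become NULL. Walk through each book:
  - book 1 (Midnight Sun): author_id=2 -> matches Wilson
  - book 2 (The Glass Key): author_id=NULL, no match -> kept with NULL
  - book 3 (Paper Boats): author_id=NULL, no match -> kept with NULL
  - book 4 (Empty Rooms): author_id=2 -> matches Wilson
  - book 5 (Falling Leaves): author_id=5 -> matches Lopez
All 5 rows appear; 2 have NULL author.

SQL:
SELECT a.title, b.name AS author
FROM books a
LEFT JOIN authors b ON a.author_id = b.id

Result:
title          | author
---------------+-------
Midnight Sun   | Wilson
The Glass Key  | NULL  
Paper Boats    | NULL  
Empty Rooms    | Wilson
Falling Leaves | Lopez 


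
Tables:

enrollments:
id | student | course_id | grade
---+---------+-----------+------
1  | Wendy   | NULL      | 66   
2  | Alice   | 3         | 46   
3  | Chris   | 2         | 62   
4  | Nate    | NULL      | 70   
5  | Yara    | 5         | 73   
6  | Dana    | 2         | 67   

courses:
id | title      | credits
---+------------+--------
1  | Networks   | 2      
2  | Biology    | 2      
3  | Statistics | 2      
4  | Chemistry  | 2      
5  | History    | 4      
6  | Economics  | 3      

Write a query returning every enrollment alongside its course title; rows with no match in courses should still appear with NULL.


LEFT JOIN keeps every row from enrollments (the left table); where course_id has no match in courses, the course columns become NULL. Walk through each enrollment:
  - enrollment 1 (Wendy): course_id=NULL, no match -> kept with NULL
  - enrollment 2 (Alice): course_id=3 -> matches Statistics
  - enrollment 3 (Chris): course_id=2 -> matches Biology
  - enrollment 4 (Nate): course_id=NULL, no match -> kept with NULL
  - enrollment 5 (Yara): course_id=5 -> matches History
  - enrollment 6 (Dana): course_id=2 -> matches Biology
All 6 rows appear; 2 have NULL course.

SQL:
SELECT a.student, b.title AS course
FROM enrollments a
LEFT JOIN courses b ON a.course_id = b.id

Result:
student | course    
--------+-----------
Wendy   | NULL      
Alice   | Statistics
Chris   | Biology   
Nate    | NULL      
Yara    | History   
Dana    | Biology   


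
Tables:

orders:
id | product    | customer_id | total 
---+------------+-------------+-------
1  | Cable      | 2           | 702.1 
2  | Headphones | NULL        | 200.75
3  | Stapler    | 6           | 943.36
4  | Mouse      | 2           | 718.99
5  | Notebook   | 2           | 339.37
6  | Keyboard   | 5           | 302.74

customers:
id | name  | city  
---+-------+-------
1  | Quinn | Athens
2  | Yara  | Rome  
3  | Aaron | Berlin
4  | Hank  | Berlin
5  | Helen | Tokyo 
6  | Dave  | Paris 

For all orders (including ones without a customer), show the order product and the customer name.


LEFT JOIN keeps every row from orders (the left table); where customer_id has no match in customers, the customer columns become NULL. Walk through each order:
  - order 1 (Cable): customer_id=2 -> matches Yara
  - order 2 (Headphones): customer_id=NULL, no match -> kept with NULL
  - order 3 (Stapler): customer_id=6 -> matches Dave
  - order 4 (Mouse): customer_id=2 -> matches Yara
  - order 5 (Notebook): customer_id=2 -> matches Yara
  - order 6 (Keyboard): customer_id=5 -> matches Helen
All 6 rows appear; 1 has NULL customer.

SQL:
SELECT a.product, b.name AS customer
FROM orders a
LEFT JOIN customers b ON a.customer_id = b.id

Result:
product    | customer
-----------+---------
Cable      | Yara    
Headphones | NULL    
Stapler    | Dave    
Mouse      | Yara    
Notebook   | Yara    
Keyboard   | Helen   


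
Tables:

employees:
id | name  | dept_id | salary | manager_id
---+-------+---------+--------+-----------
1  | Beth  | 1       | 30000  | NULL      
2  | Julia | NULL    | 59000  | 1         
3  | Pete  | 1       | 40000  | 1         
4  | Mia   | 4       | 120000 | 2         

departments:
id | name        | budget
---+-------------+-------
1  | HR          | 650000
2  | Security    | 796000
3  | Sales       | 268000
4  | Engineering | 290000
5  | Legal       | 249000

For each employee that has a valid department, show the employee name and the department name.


INNER JOIN keeps only employees rows whose dept_id matches an id in departments. Walk through each employee:
  - employee 1 (Beth): dept_id=1 -> matches HR
  - employee 2 (Julia): dept_id=NULL, no match -> dropped
  - employee 3 (Pete): dept_id=1 -> matches HR
  - employee 4 (Mia): dept_id=4 -> matches Engineering
So 1 of 4 rows is dropped.

SQL:
SELECT a.name, b.name AS department
FROM employees a
INNER JOIN departments b ON a.dept_id = b.id

Result:
name | department 
-----+------------
Beth | HR         
Pete | HR         
Mia  | Engineering


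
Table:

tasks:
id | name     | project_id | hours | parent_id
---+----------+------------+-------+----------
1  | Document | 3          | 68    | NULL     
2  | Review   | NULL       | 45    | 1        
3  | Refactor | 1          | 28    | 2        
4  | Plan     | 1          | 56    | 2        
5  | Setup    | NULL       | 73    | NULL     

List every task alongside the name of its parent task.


This is a self-join: tasks is joined to a second copy of itself, matching each row's parent_id to another row's id. Use LEFT JOIN so rows with parent_id=NULL are kept.
  - task 1 (Document): parent_id=NULL -> NULL
  - task 2 (Review): parent_id=1 -> Document
  - task 3 (Refactor): parent_id=2 -> Review
  - task 4 (Plan): parent_id=2 -> Review
  - task 5 (Setup): parent_id=NULL -> NULL

SQL:
SELECT a.name AS item, b.name AS parent
FROM tasks a
LEFT JOIN tasks b ON a.parent_id = b.id

Result:
item     | parent  
---------+---------
Document | NULL    
Review   | Document
Refactor | Review  
Plan     | Review  
Setup    | NULL    


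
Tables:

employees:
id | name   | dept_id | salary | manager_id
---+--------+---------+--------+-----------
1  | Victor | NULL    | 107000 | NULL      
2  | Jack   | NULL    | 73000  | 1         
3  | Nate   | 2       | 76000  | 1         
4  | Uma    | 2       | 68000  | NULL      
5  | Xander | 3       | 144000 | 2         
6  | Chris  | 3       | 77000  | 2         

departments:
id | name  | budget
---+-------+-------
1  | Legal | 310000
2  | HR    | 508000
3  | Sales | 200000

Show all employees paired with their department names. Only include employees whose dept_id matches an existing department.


INNER JOIN keeps only employees rows whose dept_id matches an id in departments. Walk through each employee:
  - employee 1 (Victor): dept_id=NULL, no match -> dropped
  - employee 2 (Jack): dept_id=NULL, no match -> dropped
  - employee 3 (Nate): dept_id=2 -> matches HR
  - employee 4 (Uma): dept_id=2 -> matches HR
  - employee 5 (Xander): dept_id=3 -> matches Sales
  - employee 6 (Chris): dept_id=3 -> matches Sales
So 2 of 6 rows are dropped.

SQL:
SELECT a.name, b.name AS department
FROM employees a
INNER JOIN departments b ON a.dept_id = b.id

Result:
name   | department
-------+-----------
Nate   | HR        
Uma    | HR        
Xander | Sales     
Chris  | Sales     


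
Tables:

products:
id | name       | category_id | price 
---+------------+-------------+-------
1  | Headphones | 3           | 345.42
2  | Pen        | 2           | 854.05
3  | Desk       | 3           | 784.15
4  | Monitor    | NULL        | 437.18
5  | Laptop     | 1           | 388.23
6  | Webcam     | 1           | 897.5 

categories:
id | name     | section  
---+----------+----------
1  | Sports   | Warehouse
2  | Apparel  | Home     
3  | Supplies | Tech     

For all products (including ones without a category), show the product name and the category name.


LEFT JOIN keeps every row from products (the left table); where category_id has no match in categories, the category columns become NULL. Walk through each product:
  - product 1 (Headphones): category_id=3 -> matches Supplies
  - product 2 (Pen): category_id=2 -> matches Apparel
  - product 3 (Desk): category_id=3 -> matches Supplies
  - product 4 (Monitor): category_id=NULL, no match -> kept with NULL
  - product 5 (Laptop): category_id=1 -> matches Sports
  - product 6 (Webcam): category_id=1 -> matches Sports
All 6 rows appear; 1 has NULL category.

SQL:
SELECT a.name, b.name AS category
FROM products a
LEFT JOIN categories b ON a.category_id = b.id

Result:
name       | category
-----------+---------
Headphones | Supplies
Pen        | Apparel 
Desk       | Supplies
Monitor    | NULL    
Laptop     | Sports  
Webcam     | Sports  


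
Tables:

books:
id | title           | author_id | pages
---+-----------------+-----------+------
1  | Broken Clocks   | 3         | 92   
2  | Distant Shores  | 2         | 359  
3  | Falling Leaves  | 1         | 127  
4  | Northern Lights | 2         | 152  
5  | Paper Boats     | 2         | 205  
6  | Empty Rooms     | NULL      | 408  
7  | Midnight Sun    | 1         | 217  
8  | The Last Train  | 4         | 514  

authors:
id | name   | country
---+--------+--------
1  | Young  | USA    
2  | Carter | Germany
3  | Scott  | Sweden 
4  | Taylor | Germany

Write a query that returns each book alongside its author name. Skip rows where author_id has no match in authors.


INNER JOIN keeps only books rows whose author_id matches an id in authors. Walk through each book:
  - book 1 (Broken Clocks): author_id=3 -> matches Scott
  - book 2 (Distant Shores): author_id=2 -> matches Carter
  - book 3 (Falling Leaves): author_id=1 -> matches Young
  - book 4 (Northern Lights): author_id=2 -> matches Carter
  - book 5 (Paper Boats): author_id=2 -> matches Carter
  - book 6 (Empty Rooms): author_id=NULL, no match -> dropped
  - book 7 (Midnight Sun): author_id=1 -> matches Young
  - book 8 (The Last Train): author_id=4 -> matches Taylor
So 1 of 8 rows is dropped.

SQL:
SELECT a.title, b.name AS author
FROM books a
INNER JOIN authors b ON a.author_id = b.id

Result:
title           | author
----------------+-------
Broken Clocks   | Scott 
Distant Shores  | Carter
Falling Leaves  | Young 
Northern Lights | Carter
Paper Boats     | Carter
Midnight Sun    | Young 
The Last Train  | Taylor


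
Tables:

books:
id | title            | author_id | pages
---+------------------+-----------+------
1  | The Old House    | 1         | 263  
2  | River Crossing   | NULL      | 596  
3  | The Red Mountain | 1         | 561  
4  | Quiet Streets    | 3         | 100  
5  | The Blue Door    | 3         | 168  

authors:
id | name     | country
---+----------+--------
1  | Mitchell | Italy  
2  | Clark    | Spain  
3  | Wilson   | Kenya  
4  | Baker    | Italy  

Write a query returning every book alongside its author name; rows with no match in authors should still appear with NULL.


LEFT JOIN keeps every row from books (the left table); where author_id has no match in authors, the author columns become NULL. Walk through each book:
  - book 1 (The Old House): author_id=1 -> matches Mitchell
  - book 2 (River Crossing): author_id=NULL, no match -> kept with NULL
  - book 3 (The Red Mountain): author_id=1 -> matches Mitchell
  - book 4 (Quiet Streets): author_id=3 -> matches Wilson
  - book 5 (The Blue Door): author_id=3 -> matches Wilson
All 5 rows appear; 1 has NULL author.

SQL:
SELECT a.title, b.name AS author
FROM books a
LEFT JOIN authors b ON a.author_id = b.id

Result:
title            | author  
-----------------+---------
The Old House    | Mitchell
River Crossing   | NULL    
The Red Mountain | Mitchell
Quiet Streets    | Wilson  
The Blue Door    | Wilson  


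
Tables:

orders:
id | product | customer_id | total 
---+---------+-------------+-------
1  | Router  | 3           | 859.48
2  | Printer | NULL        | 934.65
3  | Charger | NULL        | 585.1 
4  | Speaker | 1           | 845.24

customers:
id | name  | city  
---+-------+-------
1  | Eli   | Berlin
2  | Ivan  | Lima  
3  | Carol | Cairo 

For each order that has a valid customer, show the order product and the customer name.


INNER JOIN keeps only orders rows whose customer_id matches an id in customers. Walk through each order:
  - order 1 (Router): customer_id=3 -> matches Carol
  - order 2 (Printer): customer_id=NULL, no match -> dropped
  - order 3 (Charger): customer_id=NULL, no match -> dropped
  - order 4 (Speaker): customer_id=1 -> matches Eli
So 2 of 4 rows are dropped.

SQL:
SELECT a.product, b.name AS customer
FROM orders a
INNER JOIN customers b ON a.customer_id = b.id

Result:
product | customer
--------+---------
Router  | Carol   
Speaker | Eli     


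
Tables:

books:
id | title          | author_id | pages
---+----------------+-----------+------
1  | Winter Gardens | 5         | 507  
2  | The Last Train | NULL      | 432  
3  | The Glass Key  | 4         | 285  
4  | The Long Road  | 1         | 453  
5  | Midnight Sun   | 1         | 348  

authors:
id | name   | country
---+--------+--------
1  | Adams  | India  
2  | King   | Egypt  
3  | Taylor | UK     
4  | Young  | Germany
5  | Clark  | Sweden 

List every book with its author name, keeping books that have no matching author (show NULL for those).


LEFT JOIN keeps every row from books (the left table); where author_id has no match in authors, the author columns become NULL. Walk through each book:
  - book 1 (Winter Gardens): author_id=5 -> matches Clark
  - book 2 (The Last Train): author_id=NULL, no match -> kept with NULL
  - book 3 (The Glass Key): author_id=4 -> matches Young
  - book 4 (The Long Road): author_id=1 -> matches Adams
  - book 5 (Midnight Sun): author_id=1 -> matches Adams
All 5 rows appear; 1 has NULL author.

SQL:
SELECT a.title, b.name AS author
FROM books a
LEFT JOIN authors b ON a.author_id = b.id

Result:
title          | author
---------------+-------
Winter Gardens | Clark 
The Last Train | NULL  
The Glass Key  | Young 
The Long Road  | Adams 
Midnight Sun   | Adams 


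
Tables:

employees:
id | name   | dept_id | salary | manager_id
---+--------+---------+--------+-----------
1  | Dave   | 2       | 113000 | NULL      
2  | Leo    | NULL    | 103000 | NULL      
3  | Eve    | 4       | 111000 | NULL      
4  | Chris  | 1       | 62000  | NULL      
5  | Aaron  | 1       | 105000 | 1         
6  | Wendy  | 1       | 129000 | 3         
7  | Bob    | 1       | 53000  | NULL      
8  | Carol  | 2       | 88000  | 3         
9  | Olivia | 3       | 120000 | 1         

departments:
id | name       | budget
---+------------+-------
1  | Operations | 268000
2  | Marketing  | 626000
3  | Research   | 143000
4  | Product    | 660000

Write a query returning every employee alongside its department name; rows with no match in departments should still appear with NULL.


LEFT JOIN keeps every row from employees (the left table); where dept_id has no match in departments, the department columns become NULL. Walk through each employee:
  - employee 1 (Dave): dept_id=2 -> matches Marketing
  - employee 2 (Leo): dept_id=NULL, no match -> kept with NULL
  - employee 3 (Eve): dept_id=4 -> matches Product
  - employee 4 (Chris): dept_id=1 -> matches Operations
  - employee 5 (Aaron): dept_id=1 -> matches Operations
  - employee 6 (Wendy): dept_id=1 -> matches Operations
  - employee 7 (Bob): dept_id=1 -> matches Operations
  - employee 8 (Carol): dept_id=2 -> matches Marketing
  - employee 9 (Olivia): dept_id=3 -> matches Research
All 9 rows appear; 1 has NULL department.

SQL:
SELECT a.name, b.name AS department
FROM employees a
LEFT JOIN departments b ON a.dept_id = b.id

Result:
name   | department
-------+-----------
Dave   | Marketing 
Leo    | NULL      
Eve    | Product   
Chris  | Operations
Aaron  | Operations
Wendy  | Operations
Bob    | Operations
Carol  | Marketing 
Olivia | Research  
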